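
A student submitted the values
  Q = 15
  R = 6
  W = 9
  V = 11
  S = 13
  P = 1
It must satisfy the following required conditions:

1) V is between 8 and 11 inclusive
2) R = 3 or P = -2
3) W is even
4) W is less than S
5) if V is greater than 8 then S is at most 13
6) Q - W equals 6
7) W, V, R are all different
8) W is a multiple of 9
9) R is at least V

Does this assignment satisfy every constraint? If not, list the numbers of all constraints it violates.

1) V = 11 lies in [8, 11]  holds
2) R = 6 ≠ 3 and P = 1 ≠ -2; both disjuncts false  fails
3) W = 9 is odd  fails
4) W = 9, S = 13; 9 < 13  holds
5) V = 11 > 8, so we need S ≤ 13; S = 13 ≤ 13  holds
6) Q - W = 15 - 9 = 6  holds
7) values 9, 11, 6 are pairwise distinct  holds
8) 9 / 9 = 1, so 9 divides 9  holds
9) R = 6, V = 11; 6 < 11 (want ≥)  fails

No — constraints 2, 3, 9 are not satisfied.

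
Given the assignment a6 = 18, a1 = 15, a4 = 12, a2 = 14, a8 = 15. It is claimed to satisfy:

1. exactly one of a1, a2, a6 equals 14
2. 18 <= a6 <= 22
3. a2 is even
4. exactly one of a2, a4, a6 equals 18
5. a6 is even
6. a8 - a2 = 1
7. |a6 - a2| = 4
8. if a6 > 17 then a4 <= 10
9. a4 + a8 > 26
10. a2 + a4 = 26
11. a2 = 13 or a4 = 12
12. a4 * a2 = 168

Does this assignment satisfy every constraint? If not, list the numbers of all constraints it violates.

1. a1=15, a2=14, a6=18; 1 of them equals 14 — satisfied.
2. a6 = 18 lies in [18, 22] — satisfied.
3. a2 = 14 is even — satisfied.
4. a2=14, a4=12, a6=18; 1 of them equals 18 — satisfied.
5. a6 = 18 is even — satisfied.
6. a8 - a2 = 15 - 14 = 1 — satisfied.
7. |18 - 14| = 4 — satisfied.
8. a6 = 18 > 17, so we need a4 ≤ 10; but a4 = 12 > 10 — violated.
9. a4 + a8 = 12 + 15 = 27; 27 > 26 — satisfied.
10. a2 + a4 = 14 + 12 = 26 — satisfied.
11. a2 = 14 ≠ 13, but a4 = 12 = 12 (second disjunct) — satisfied.
12. a4 * a2 = 12 * 14 = 168 — satisfied.

The assignment fails constraint 8.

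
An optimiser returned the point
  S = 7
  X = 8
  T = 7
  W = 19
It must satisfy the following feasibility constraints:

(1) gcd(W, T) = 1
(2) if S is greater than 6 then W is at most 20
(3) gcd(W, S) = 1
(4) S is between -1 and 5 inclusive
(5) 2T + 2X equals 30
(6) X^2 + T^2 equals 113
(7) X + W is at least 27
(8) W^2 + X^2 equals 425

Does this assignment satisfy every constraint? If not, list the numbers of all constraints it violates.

(1) gcd(19, 7) = 1  holds
(2) S = 7 > 6, so we need W ≤ 20; W = 19 ≤ 20  holds
(3) gcd(19, 7) = 1  holds
(4) S = 7 is outside [-1, 5]  fails
(5) 2T + 2X = 2(7) + 2(8) = 30  holds
(6) X^2 + T^2 = 8^2 + 7^2 = 64 + 49 = 113  holds
(7) X + W = 8 + 19 = 27; 27 ≥ 27  holds
(8) W^2 + X^2 = 19^2 + 8^2 = 361 + 64 = 425  holds

No — constraint 4 is not satisfied.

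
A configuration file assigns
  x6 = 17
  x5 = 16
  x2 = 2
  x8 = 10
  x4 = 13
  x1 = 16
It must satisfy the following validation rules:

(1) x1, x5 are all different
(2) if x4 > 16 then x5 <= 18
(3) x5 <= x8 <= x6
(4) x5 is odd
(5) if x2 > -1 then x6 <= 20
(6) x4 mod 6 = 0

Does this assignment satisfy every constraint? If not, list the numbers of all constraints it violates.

(1) x1 = x5 = 16, not all different — violated.
(2) x4 = 13, not > 16; antecedent false, conditional vacuously true — satisfied.
(3) values 16, 10, 17; x5 = 16 is not <= x8 = 10 — violated.
(4) x5 = 16 is even — violated.
(5) x2 = 2 > -1, so we need x6 ≤ 20; x6 = 17 ≤ 20 — satisfied.
(6) 13 mod 6 = 1, not 0 — violated.

Violated: 1, 3, 4, and 6.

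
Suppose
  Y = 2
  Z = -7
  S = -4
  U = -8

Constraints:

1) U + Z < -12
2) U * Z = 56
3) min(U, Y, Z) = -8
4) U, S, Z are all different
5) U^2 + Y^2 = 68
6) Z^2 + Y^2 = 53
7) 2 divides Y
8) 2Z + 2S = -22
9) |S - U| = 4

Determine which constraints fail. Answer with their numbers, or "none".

No violations.

1) U + Z = -8 + (-7) = -15; -15 < -12  holds
2) U * Z = -8 * (-7) = 56  holds
3) min(-8, 2, -7) = -8  holds
4) values -8, -4, -7 are pairwise distinct  holds
5) U^2 + Y^2 = (-8)^2 + 2^2 = 64 + 4 = 68  holds
6) Z^2 + Y^2 = (-7)^2 + 2^2 = 49 + 4 = 53  holds
7) 2 / 2 = 1, so 2 divides 2  holds
8) 2Z + 2S = 2(-7) + 2(-4) = -22  holds
9) |-4 - (-8)| = 4  holds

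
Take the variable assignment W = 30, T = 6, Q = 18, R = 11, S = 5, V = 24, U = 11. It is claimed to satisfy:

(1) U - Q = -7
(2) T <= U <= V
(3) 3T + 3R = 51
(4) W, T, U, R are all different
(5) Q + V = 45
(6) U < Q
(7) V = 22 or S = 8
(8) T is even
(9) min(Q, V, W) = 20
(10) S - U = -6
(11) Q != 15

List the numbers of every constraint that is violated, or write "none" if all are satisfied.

No — constraints 4, 5, 7, and 9 are not satisfied.

(1) U - Q = 11 - 18 = -7  OK
(2) values 6 <= 11 <= 24  OK
(3) 3T + 3R = 3(6) + 3(11) = 51  OK
(4) U = R = 11, not all different  FAIL
(5) Q + V = 18 + 24 = 42, not 45  FAIL
(6) U = 11, Q = 18; 11 < 18  OK
(7) V = 24 ≠ 22 and S = 5 ≠ 8; both disjuncts false  FAIL
(8) T = 6 is even  OK
(9) min(18, 24, 30) = 18, not 20  FAIL
(10) S - U = 5 - 11 = -6  OK
(11) Q = 18, and 18 ≠ 15  OK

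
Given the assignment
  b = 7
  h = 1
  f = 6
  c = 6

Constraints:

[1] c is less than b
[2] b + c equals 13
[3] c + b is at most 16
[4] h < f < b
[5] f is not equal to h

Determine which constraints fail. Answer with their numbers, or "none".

All constraints are satisfied.

[1] c = 6, b = 7; 6 < 7 — satisfied.
[2] b + c = 7 + 6 = 13 — satisfied.
[3] c + b = 6 + 7 = 13; 13 ≤ 16 — satisfied.
[4] values 1 < 6 < 7 — satisfied.
[5] f = 6, h = 1; distinct — satisfied.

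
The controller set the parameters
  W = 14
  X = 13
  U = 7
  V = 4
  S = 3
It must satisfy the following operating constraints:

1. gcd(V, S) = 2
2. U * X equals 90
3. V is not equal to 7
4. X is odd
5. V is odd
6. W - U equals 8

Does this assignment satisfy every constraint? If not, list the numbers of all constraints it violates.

1. gcd(4, 3) = 1, not 2  no
2. U * X = 7 * 13 = 91, not 90  no
3. V = 4, and 4 ≠ 7  yes
4. X = 13 is odd  yes
5. V = 4 is even  no
6. W - U = 14 - 7 = 7, not 8  no

The assignment fails constraints 1, 2, 5, and 6.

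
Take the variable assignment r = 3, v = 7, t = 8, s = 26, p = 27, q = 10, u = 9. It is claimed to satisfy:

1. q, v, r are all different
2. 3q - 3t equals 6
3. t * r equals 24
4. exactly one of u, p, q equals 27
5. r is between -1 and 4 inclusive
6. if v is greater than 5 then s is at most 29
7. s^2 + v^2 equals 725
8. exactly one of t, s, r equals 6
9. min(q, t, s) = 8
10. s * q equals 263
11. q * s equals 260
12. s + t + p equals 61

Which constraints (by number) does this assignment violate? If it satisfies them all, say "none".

Violated: 8 and 10.

1. values 10, 7, 3 are pairwise distinct — satisfied.
2. 3q - 3t = 3(10) - 3(8) = 6 — satisfied.
3. t * r = 8 * 3 = 24 — satisfied.
4. u=9, p=27, q=10; 1 of them equals 27 — satisfied.
5. r = 3 lies in [-1, 4] — satisfied.
6. v = 7 > 5, so we need s ≤ 29; s = 26 ≤ 29 — satisfied.
7. s^2 + v^2 = 26^2 + 7^2 = 676 + 49 = 725 — satisfied.
8. t=8, s=26, r=3; 0 of them equal 6, not exactly one — violated.
9. min(10, 8, 26) = 8 — satisfied.
10. s * q = 26 * 10 = 260, not 263 — violated.
11. q * s = 10 * 26 = 260 — satisfied.
12. s + t + p = 26 + 8 + 27 = 61 — satisfied.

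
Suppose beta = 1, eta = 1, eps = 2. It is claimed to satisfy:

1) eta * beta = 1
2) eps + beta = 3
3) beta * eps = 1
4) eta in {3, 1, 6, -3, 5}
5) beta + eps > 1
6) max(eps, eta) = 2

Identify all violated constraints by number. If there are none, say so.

Violated: 3.

1) eta * beta = 1 * 1 = 1 — holds.
2) eps + beta = 2 + 1 = 3 — holds.
3) beta * eps = 1 * 2 = 2, not 1 — fails.
4) eta = 1 is in {3, 1, 6, -3, 5} — holds.
5) beta + eps = 1 + 2 = 3; 3 > 1 — holds.
6) max(2, 1) = 2 — holds.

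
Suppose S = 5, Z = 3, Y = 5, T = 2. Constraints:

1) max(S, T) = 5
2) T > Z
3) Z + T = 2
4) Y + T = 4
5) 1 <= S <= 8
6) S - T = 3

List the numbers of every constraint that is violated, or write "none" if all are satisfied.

1) max(5, 2) = 5 — OK.
2) T = 2, Z = 3; 2 ≤ 3 (want >) — violated.
3) Z + T = 3 + 2 = 5, not 2 — violated.
4) Y + T = 5 + 2 = 7, not 4 — violated.
5) S = 5 lies in [1, 8] — OK.
6) S - T = 5 - 2 = 3 — OK.

Constraints 2, 3, and 4 are violated.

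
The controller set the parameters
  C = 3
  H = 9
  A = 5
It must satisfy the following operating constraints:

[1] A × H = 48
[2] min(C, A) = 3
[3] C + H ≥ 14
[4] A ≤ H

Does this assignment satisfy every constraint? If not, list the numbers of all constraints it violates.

[1] A × H = 5 × 9 = 45, not 48  false
[2] min(3, 5) = 3  true
[3] C + H = 3 + 9 = 12; 12 < 14, bound 14 not met  false
[4] A = 5, H = 9; 5 ≤ 9  true

No — constraints 1 and 3 are not satisfied.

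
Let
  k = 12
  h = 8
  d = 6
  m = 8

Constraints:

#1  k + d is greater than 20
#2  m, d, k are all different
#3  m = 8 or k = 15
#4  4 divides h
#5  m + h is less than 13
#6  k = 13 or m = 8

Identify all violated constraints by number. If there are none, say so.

Constraints 1 and 5 do not hold.

#1 k + d = 12 + 6 = 18; 18 ≤ 20, bound 20 not met — violated.
#2 values 8, 6, 12 are pairwise distinct — OK.
#3 m = 8 = 8 (first disjunct) — OK.
#4 8 / 4 = 2, so 4 divides 8 — OK.
#5 m + h = 8 + 8 = 16; 16 ≥ 13, bound 13 not met — violated.
#6 k = 12 ≠ 13, but m = 8 = 8 (second disjunct) — OK.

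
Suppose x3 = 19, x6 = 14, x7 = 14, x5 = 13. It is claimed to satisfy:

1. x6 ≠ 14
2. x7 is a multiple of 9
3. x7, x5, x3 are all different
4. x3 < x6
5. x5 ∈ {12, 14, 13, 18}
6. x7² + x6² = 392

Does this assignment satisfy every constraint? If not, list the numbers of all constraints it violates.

Constraints 1, 2, and 4 do not hold.

1. x6 = 14, but 14 is required to differ — does not hold.
2. 14 = 9×1 + 5, so 9 does not divide 14 — does not hold.
3. values 14, 13, 19 are pairwise distinct — holds.
4. x3 = 19, x6 = 14; 19 ≥ 14 (want <) — does not hold.
5. x5 = 13 is in {12, 14, 13, 18} — holds.
6. x7² + x6² = 14² + 14² = 196 + 196 = 392 — holds.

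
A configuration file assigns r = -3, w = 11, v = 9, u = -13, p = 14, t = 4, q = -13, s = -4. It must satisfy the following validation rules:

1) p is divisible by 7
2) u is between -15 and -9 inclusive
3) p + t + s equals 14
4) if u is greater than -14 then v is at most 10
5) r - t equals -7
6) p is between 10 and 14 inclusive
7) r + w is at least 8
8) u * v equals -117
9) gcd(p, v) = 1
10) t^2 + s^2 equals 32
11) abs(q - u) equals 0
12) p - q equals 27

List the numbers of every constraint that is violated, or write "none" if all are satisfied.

1) 14 / 7 = 2, so 7 divides 14 — holds.
2) u = -13 lies in [-15, -9] — holds.
3) p + t + s = 14 + 4 + (-4) = 14 — holds.
4) u = -13 > -14, so we need v ≤ 10; v = 9 ≤ 10 — holds.
5) r - t = -3 - 4 = -7 — holds.
6) p = 14 lies in [10, 14] — holds.
7) r + w = -3 + 11 = 8; 8 ≥ 8 — holds.
8) u * v = -13 * 9 = -117 — holds.
9) gcd(14, 9) = 1 — holds.
10) t^2 + s^2 = 4^2 + (-4)^2 = 16 + 16 = 32 — holds.
11) abs(-13 - (-13)) = 0 — holds.
12) p - q = 14 - (-13) = 27 — holds.

None — every constraint holds.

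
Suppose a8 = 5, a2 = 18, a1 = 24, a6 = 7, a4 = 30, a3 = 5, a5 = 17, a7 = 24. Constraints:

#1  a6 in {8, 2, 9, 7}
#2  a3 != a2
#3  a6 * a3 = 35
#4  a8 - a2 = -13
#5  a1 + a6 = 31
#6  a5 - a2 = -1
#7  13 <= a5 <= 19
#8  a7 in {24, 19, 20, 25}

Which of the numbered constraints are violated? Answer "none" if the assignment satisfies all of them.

#1 a6 = 7 is in {8, 2, 9, 7} — OK.
#2 a3 = 5, a2 = 18; distinct — OK.
#3 a6 * a3 = 7 * 5 = 35 — OK.
#4 a8 - a2 = 5 - 18 = -13 — OK.
#5 a1 + a6 = 24 + 7 = 31 — OK.
#6 a5 - a2 = 17 - 18 = -1 — OK.
#7 a5 = 17 lies in [13, 19] — OK.
#8 a7 = 24 is in {24, 19, 20, 25} — OK.

No violations.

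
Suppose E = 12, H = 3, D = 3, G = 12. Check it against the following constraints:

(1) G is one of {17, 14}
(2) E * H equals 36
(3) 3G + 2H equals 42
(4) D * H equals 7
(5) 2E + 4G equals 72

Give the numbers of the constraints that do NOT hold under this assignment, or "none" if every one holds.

(1) G = 12 is not in {17, 14} — does not hold.
(2) E * H = 12 * 3 = 36 — holds.
(3) 3G + 2H = 3(12) + 2(3) = 42 — holds.
(4) D * H = 3 * 3 = 9, not 7 — does not hold.
(5) 2E + 4G = 2(12) + 4(12) = 72 — holds.

Constraints 1 and 4 are violated.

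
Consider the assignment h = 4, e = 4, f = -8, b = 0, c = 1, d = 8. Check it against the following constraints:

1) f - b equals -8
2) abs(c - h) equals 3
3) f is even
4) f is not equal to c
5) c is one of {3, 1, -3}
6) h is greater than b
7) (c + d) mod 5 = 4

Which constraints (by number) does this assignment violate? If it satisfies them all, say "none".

1) f - b = -8 - 0 = -8  ✔
2) abs(1 - 4) = 3  ✔
3) f = -8 is even  ✔
4) f = -8, c = 1; distinct  ✔
5) c = 1 is in {3, 1, -3}  ✔
6) h = 4, b = 0; 4 > 0  ✔
7) c + d = 9; 9 mod 5 = 4  ✔

No violations.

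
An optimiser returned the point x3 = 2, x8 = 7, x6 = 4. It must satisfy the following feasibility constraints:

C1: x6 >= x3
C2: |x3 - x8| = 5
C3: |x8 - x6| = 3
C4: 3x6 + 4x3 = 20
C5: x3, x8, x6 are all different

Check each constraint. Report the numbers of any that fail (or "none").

C1: x6 = 4, x3 = 2; 4 ≥ 2 — holds.
C2: |2 - 7| = 5 — holds.
C3: |7 - 4| = 3 — holds.
C4: 3x6 + 4x3 = 3(4) + 4(2) = 20 — holds.
C5: values 2, 7, 4 are pairwise distinct — holds.

Yes — all constraints hold.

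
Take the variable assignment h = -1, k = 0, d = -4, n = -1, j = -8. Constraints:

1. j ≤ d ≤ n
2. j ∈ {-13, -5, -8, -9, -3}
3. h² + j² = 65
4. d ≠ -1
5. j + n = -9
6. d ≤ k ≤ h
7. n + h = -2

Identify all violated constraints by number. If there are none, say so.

1. values -8 ≤ -4 ≤ -1 — OK.
2. j = -8 is in {-13, -5, -8, -9, -3} — OK.
3. h² + j² = (-1)² + (-8)² = 1 + 64 = 65 — OK.
4. d = -4, and -4 ≠ -1 — OK.
5. j + n = -8 + (-1) = -9 — OK.
6. values -4, 0, -1; k = 0 is not ≤ h = -1 — violated.
7. n + h = -1 + (-1) = -2 — OK.

Constraint 6 is violated.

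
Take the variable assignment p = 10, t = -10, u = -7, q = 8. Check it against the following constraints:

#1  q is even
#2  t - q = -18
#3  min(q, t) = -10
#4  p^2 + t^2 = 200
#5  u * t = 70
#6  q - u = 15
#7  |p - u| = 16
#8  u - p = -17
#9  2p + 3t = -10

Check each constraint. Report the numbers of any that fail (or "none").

#1 q = 8 is even — OK.
#2 t - q = -10 - 8 = -18 — OK.
#3 min(8, -10) = -10 — OK.
#4 p^2 + t^2 = 10^2 + (-10)^2 = 100 + 100 = 200 — OK.
#5 u * t = -7 * (-10) = 70 — OK.
#6 q - u = 8 - (-7) = 15 — OK.
#7 |10 - (-7)| = 17, not 16 — violated.
#8 u - p = -7 - 10 = -17 — OK.
#9 2p + 3t = 2(10) + 3(-10) = -10 — OK.

Violated: 7.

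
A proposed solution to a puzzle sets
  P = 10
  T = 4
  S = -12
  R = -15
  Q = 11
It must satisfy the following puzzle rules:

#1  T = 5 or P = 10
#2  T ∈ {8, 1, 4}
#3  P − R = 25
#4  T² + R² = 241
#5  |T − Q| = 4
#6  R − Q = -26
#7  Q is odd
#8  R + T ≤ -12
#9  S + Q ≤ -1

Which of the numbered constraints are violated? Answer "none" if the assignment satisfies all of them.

The assignment fails constraints 5 and 8.

#1 T = 4 ≠ 5, but P = 10 = 10 (second disjunct) — satisfied.
#2 T = 4 is in {8, 1, 4} — satisfied.
#3 P − R = 10 − (-15) = 25 — satisfied.
#4 T² + R² = 4² + (-15)² = 16 + 225 = 241 — satisfied.
#5 |4 − 11| = 7, not 4 — violated.
#6 R − Q = -15 − 11 = -26 — satisfied.
#7 Q = 11 is odd — satisfied.
#8 R + T = -15 + 4 = -11; -11 > -12, bound -12 not met — violated.
#9 S + Q = -12 + 11 = -1; -1 ≤ -1 — satisfied.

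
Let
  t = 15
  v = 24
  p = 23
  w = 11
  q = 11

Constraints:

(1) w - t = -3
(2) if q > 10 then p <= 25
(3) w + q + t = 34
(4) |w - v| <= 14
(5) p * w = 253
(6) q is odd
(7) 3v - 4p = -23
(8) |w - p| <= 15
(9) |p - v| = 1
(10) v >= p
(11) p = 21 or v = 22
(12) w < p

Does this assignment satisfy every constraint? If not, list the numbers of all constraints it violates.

(1) w - t = 11 - 15 = -4, not -3 — does not hold.
(2) q = 11 > 10, so we need p ≤ 25; p = 23 ≤ 25 — holds.
(3) w + q + t = 11 + 11 + 15 = 37, not 34 — does not hold.
(4) |11 - 24| = 13; 13 ≤ 14 — holds.
(5) p * w = 23 * 11 = 253 — holds.
(6) q = 11 is odd — holds.
(7) 3v - 4p = 3(24) - 4(23) = -20, not -23 — does not hold.
(8) |11 - 23| = 12; 12 ≤ 15 — holds.
(9) |23 - 24| = 1 — holds.
(10) v = 24, p = 23; 24 ≥ 23 — holds.
(11) p = 23 ≠ 21 and v = 24 ≠ 22; both disjuncts false — does not hold.
(12) w = 11, p = 23; 11 < 23 — holds.

The assignment fails constraints 1, 3, 7, and 11.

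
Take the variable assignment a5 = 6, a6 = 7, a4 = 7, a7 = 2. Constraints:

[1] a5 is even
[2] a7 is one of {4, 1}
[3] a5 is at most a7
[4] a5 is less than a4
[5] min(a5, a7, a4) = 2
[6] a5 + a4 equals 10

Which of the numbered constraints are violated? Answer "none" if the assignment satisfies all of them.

[1] a5 = 6 is even  ✔
[2] a7 = 2 is not in {4, 1}  ✘
[3] a5 = 6, a7 = 2; 6 > 2 (want ≤)  ✘
[4] a5 = 6, a4 = 7; 6 < 7  ✔
[5] min(6, 2, 7) = 2  ✔
[6] a5 + a4 = 6 + 7 = 13, not 10  ✘

No — constraints 2, 3, and 6 are not satisfied.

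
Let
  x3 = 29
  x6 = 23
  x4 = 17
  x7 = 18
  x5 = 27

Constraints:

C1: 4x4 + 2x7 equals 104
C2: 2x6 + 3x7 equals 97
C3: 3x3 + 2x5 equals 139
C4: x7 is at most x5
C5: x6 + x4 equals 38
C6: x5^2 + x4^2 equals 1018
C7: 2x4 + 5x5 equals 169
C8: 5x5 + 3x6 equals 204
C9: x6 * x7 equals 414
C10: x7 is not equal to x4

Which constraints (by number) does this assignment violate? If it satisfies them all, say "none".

The assignment fails constraints 2, 3, and 5.

C1: 4x4 + 2x7 = 4(17) + 2(18) = 104 — holds.
C2: 2x6 + 3x7 = 2(23) + 3(18) = 100, not 97 — does not hold.
C3: 3x3 + 2x5 = 3(29) + 2(27) = 141, not 139 — does not hold.
C4: x7 = 18, x5 = 27; 18 ≤ 27 — holds.
C5: x6 + x4 = 23 + 17 = 40, not 38 — does not hold.
C6: x5^2 + x4^2 = 27^2 + 17^2 = 729 + 289 = 1018 — holds.
C7: 2x4 + 5x5 = 2(17) + 5(27) = 169 — holds.
C8: 5x5 + 3x6 = 5(27) + 3(23) = 204 — holds.
C9: x6 * x7 = 23 * 18 = 414 — holds.
C10: x7 = 18, x4 = 17; distinct — holds.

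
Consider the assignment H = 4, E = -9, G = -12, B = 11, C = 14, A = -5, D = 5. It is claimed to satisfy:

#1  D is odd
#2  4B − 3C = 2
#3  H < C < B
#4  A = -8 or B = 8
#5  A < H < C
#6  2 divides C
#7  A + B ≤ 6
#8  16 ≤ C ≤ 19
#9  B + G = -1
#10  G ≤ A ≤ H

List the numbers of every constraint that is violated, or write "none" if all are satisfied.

#1 D = 5 is odd — holds.
#2 4B − 3C = 4(11) − 3(14) = 2 — holds.
#3 values 4, 14, 11; C = 14 is not < B = 11 — does not hold.
#4 A = -5 ≠ -8 and B = 11 ≠ 8; both disjuncts false — does not hold.
#5 values -5 < 4 < 14 — holds.
#6 14 / 2 = 7, so 2 divides 14 — holds.
#7 A + B = -5 + 11 = 6; 6 ≤ 6 — holds.
#8 C = 14 is outside [16, 19] — does not hold.
#9 B + G = 11 + (-12) = -1 — holds.
#10 values -12 ≤ -5 ≤ 4 — holds.

Violated: 3, 4, and 8.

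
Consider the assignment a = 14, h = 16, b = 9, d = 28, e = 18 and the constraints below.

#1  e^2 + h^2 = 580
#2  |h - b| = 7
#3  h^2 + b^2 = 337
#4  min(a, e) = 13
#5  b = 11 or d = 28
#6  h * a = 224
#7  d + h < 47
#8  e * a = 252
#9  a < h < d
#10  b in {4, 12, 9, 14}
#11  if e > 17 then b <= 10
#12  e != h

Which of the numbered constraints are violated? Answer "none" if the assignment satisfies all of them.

Constraint 4 does not hold.

#1 e^2 + h^2 = 18^2 + 16^2 = 324 + 256 = 580  yes
#2 |16 - 9| = 7  yes
#3 h^2 + b^2 = 16^2 + 9^2 = 256 + 81 = 337  yes
#4 min(14, 18) = 14, not 13  no
#5 b = 9 ≠ 11, but d = 28 = 28 (second disjunct)  yes
#6 h * a = 16 * 14 = 224  yes
#7 d + h = 28 + 16 = 44; 44 < 47  yes
#8 e * a = 18 * 14 = 252  yes
#9 values 14 < 16 < 28  yes
#10 b = 9 is in {4, 12, 9, 14}  yes
#11 e = 18 > 17, so we need b ≤ 10; b = 9 ≤ 10  yes
#12 e = 18, h = 16; distinct  yes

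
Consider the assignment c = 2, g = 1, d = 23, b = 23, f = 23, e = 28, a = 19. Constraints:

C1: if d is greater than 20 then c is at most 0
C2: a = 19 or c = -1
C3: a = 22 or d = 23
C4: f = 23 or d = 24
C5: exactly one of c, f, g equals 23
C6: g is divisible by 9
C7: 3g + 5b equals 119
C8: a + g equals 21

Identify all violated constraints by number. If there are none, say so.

C1: d = 23 > 20, so we need c ≤ 0; but c = 2 > 0 — violated.
C2: a = 19 = 19 (first disjunct) — satisfied.
C3: a = 19 ≠ 22, but d = 23 = 23 (second disjunct) — satisfied.
C4: f = 23 = 23 (first disjunct) — satisfied.
C5: c=2, f=23, g=1; 1 of them equals 23 — satisfied.
C6: 1 = 9*0 + 1, so 9 does not divide 1 — violated.
C7: 3g + 5b = 3(1) + 5(23) = 118, not 119 — violated.
C8: a + g = 19 + 1 = 20, not 21 — violated.

Constraints 1, 6, 7, 8 are violated.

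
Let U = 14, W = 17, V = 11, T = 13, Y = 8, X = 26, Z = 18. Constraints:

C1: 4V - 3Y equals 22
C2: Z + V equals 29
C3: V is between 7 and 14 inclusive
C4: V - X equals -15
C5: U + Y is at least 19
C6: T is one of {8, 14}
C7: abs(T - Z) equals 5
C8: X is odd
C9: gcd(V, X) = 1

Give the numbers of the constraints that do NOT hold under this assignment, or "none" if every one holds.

C1: 4V - 3Y = 4(11) - 3(8) = 20, not 22 — does not hold.
C2: Z + V = 18 + 11 = 29 — holds.
C3: V = 11 lies in [7, 14] — holds.
C4: V - X = 11 - 26 = -15 — holds.
C5: U + Y = 14 + 8 = 22; 22 ≥ 19 — holds.
C6: T = 13 is not in {8, 14} — does not hold.
C7: abs(13 - 18) = 5 — holds.
C8: X = 26 is even — does not hold.
C9: gcd(11, 26) = 1 — holds.

The assignment fails constraints 1, 6, and 8.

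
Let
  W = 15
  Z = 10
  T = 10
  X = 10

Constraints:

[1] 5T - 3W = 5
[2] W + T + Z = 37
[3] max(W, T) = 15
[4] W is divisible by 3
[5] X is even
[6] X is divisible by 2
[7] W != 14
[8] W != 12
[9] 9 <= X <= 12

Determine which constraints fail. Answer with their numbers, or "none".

[1] 5T - 3W = 5(10) - 3(15) = 5  true
[2] W + T + Z = 15 + 10 + 10 = 35, not 37  false
[3] max(15, 10) = 15  true
[4] 15 / 3 = 5, so 3 divides 15  true
[5] X = 10 is even  true
[6] 10 / 2 = 5, so 2 divides 10  true
[7] W = 15, and 15 ≠ 14  true
[8] W = 15, and 15 ≠ 12  true
[9] X = 10 lies in [9, 12]  true

No — constraint 2 is not satisfied.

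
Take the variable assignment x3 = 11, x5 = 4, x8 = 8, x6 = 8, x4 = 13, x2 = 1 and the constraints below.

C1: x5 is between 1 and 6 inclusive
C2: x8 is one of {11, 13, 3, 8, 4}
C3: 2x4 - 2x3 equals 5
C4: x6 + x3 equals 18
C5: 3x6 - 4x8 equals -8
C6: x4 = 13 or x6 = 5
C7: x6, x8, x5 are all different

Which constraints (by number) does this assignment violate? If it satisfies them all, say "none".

C1: x5 = 4 lies in [1, 6]  true
C2: x8 = 8 is in {11, 13, 3, 8, 4}  true
C3: 2x4 - 2x3 = 2(13) - 2(11) = 4, not 5  false
C4: x6 + x3 = 8 + 11 = 19, not 18  false
C5: 3x6 - 4x8 = 3(8) - 4(8) = -8  true
C6: x4 = 13 = 13 (first disjunct)  true
C7: x6 = x8 = 8, not all different  false

Violated: 3, 4, 7.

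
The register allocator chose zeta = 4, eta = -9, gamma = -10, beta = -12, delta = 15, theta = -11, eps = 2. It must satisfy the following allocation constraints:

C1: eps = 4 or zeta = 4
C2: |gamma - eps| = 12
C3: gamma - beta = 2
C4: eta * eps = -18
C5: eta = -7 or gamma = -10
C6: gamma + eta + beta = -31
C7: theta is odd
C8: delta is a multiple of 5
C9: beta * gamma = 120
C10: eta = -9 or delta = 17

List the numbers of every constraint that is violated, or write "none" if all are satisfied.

All constraints are satisfied.

C1: eps = 2 ≠ 4, but zeta = 4 = 4 (second disjunct)  yes
C2: |-10 - 2| = 12  yes
C3: gamma - beta = -10 - (-12) = 2  yes
C4: eta * eps = -9 * 2 = -18  yes
C5: eta = -9 ≠ -7, but gamma = -10 = -10 (second disjunct)  yes
C6: gamma + eta + beta = -10 + (-9) + (-12) = -31  yes
C7: theta = -11 is odd  yes
C8: 15 / 5 = 3, so 5 divides 15  yes
C9: beta * gamma = -12 * (-10) = 120  yes
C10: eta = -9 = -9 (first disjunct)  yes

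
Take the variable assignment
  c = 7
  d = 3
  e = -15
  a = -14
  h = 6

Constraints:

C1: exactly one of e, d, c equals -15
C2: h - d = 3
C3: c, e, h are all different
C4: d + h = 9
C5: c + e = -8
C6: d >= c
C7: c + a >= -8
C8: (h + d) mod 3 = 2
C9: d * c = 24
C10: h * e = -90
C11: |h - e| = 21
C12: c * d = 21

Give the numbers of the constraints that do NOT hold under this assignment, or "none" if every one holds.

No — constraints 6, 8, and 9 are not satisfied.

C1: e=-15, d=3, c=7; 1 of them equals -15  ✓
C2: h - d = 6 - 3 = 3  ✓
C3: values 7, -15, 6 are pairwise distinct  ✓
C4: d + h = 3 + 6 = 9  ✓
C5: c + e = 7 + (-15) = -8  ✓
C6: d = 3, c = 7; 3 < 7 (want ≥)  ✗
C7: c + a = 7 + (-14) = -7; -7 ≥ -8  ✓
C8: h + d = 9; 9 mod 3 = 0, not 2  ✗
C9: d * c = 3 * 7 = 21, not 24  ✗
C10: h * e = 6 * (-15) = -90  ✓
C11: |6 - (-15)| = 21  ✓
C12: c * d = 7 * 3 = 21  ✓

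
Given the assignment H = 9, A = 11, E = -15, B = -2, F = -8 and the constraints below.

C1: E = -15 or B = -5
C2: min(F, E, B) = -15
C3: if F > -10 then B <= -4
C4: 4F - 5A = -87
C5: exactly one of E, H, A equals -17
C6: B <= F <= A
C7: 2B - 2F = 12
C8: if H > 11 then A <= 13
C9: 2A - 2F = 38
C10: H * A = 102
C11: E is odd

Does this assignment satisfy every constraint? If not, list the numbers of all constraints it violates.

C1: E = -15 = -15 (first disjunct) — holds.
C2: min(-8, -15, -2) = -15 — holds.
C3: F = -8 > -10, so we need B ≤ -4; but B = -2 > -4 — fails.
C4: 4F - 5A = 4(-8) - 5(11) = -87 — holds.
C5: E=-15, H=9, A=11; 0 of them equal -17, not exactly one — fails.
C6: values -2, -8, 11; B = -2 is not <= F = -8 — fails.
C7: 2B - 2F = 2(-2) - 2(-8) = 12 — holds.
C8: H = 9, not > 11; antecedent false, conditional vacuously true — holds.
C9: 2A - 2F = 2(11) - 2(-8) = 38 — holds.
C10: H * A = 9 * 11 = 99, not 102 — fails.
C11: E = -15 is odd — holds.

Violated: 3, 5, 6, 10.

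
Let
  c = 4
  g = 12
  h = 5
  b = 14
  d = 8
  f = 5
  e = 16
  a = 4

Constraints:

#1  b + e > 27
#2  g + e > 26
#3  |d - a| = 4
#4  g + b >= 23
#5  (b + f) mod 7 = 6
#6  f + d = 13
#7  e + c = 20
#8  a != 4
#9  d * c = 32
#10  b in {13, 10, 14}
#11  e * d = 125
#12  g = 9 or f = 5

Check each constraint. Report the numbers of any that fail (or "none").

Constraints 5, 8, 11 are violated.

#1 b + e = 14 + 16 = 30; 30 > 27  ✓
#2 g + e = 12 + 16 = 28; 28 > 26  ✓
#3 |8 - 4| = 4  ✓
#4 g + b = 12 + 14 = 26; 26 ≥ 23  ✓
#5 b + f = 19; 19 mod 7 = 5, not 6  ✗
#6 f + d = 5 + 8 = 13  ✓
#7 e + c = 16 + 4 = 20  ✓
#8 a = 4, but 4 is required to differ  ✗
#9 d * c = 8 * 4 = 32  ✓
#10 b = 14 is in {13, 10, 14}  ✓
#11 e * d = 16 * 8 = 128, not 125  ✗
#12 g = 12 ≠ 9, but f = 5 = 5 (second disjunct)  ✓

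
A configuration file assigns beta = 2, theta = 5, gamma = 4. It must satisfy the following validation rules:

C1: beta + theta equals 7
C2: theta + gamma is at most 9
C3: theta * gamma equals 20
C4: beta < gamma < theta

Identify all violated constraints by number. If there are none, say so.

Yes — all constraints hold.

C1: beta + theta = 2 + 5 = 7 — OK.
C2: theta + gamma = 5 + 4 = 9; 9 ≤ 9 — OK.
C3: theta * gamma = 5 * 4 = 20 — OK.
C4: values 2 < 4 < 5 — OK.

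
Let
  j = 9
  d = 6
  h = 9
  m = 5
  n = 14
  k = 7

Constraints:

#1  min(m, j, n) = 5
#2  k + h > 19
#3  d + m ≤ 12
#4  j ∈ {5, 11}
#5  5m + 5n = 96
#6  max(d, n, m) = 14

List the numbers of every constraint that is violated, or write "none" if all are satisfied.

#1 min(5, 9, 14) = 5 — holds.
#2 k + h = 7 + 9 = 16; 16 ≤ 19, bound 19 not met — fails.
#3 d + m = 6 + 5 = 11; 11 ≤ 12 — holds.
#4 j = 9 is not in {5, 11} — fails.
#5 5m + 5n = 5(5) + 5(14) = 95, not 96 — fails.
#6 max(6, 14, 5) = 14 — holds.

The assignment fails constraints 2, 4, and 5.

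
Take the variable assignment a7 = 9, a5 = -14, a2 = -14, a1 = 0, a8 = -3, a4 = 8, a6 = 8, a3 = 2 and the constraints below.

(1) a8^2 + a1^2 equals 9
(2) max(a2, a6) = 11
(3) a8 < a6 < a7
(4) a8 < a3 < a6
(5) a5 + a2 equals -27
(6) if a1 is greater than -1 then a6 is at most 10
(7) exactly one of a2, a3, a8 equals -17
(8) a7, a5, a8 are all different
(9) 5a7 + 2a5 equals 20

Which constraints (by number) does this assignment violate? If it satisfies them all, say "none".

(1) a8^2 + a1^2 = (-3)^2 + 0^2 = 9 + 0 = 9 — satisfied.
(2) max(-14, 8) = 8, not 11 — violated.
(3) values -3 < 8 < 9 — satisfied.
(4) values -3 < 2 < 8 — satisfied.
(5) a5 + a2 = -14 + (-14) = -28, not -27 — violated.
(6) a1 = 0 > -1, so we need a6 ≤ 10; a6 = 8 ≤ 10 — satisfied.
(7) a2=-14, a3=2, a8=-3; 0 of them equal -17, not exactly one — violated.
(8) values 9, -14, -3 are pairwise distinct — satisfied.
(9) 5a7 + 2a5 = 5(9) + 2(-14) = 17, not 20 — violated.

No — constraints 2, 5, 7, and 9 are not satisfied.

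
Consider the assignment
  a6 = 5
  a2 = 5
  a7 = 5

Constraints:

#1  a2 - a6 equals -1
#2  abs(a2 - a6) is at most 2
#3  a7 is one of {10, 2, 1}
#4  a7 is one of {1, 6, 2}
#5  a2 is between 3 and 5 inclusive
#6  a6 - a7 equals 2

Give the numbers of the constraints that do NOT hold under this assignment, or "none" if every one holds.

Violated: 1, 3, 4, and 6.

#1 a2 - a6 = 5 - 5 = 0, not -1 — violated.
#2 abs(5 - 5) = 0; 0 ≤ 2 — satisfied.
#3 a7 = 5 is not in {10, 2, 1} — violated.
#4 a7 = 5 is not in {1, 6, 2} — violated.
#5 a2 = 5 lies in [3, 5] — satisfied.
#6 a6 - a7 = 5 - 5 = 0, not 2 — violated.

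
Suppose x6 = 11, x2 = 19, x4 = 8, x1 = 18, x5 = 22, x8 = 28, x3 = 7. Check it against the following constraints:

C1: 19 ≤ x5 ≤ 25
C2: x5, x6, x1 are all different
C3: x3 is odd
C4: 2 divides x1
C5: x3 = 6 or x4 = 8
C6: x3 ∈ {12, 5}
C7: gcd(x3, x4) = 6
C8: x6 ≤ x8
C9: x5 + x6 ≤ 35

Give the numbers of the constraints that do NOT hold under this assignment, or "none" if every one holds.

C1: x5 = 22 lies in [19, 25] — holds.
C2: values 22, 11, 18 are pairwise distinct — holds.
C3: x3 = 7 is odd — holds.
C4: 18 / 2 = 9, so 2 divides 18 — holds.
C5: x3 = 7 ≠ 6, but x4 = 8 = 8 (second disjunct) — holds.
C6: x3 = 7 is not in {12, 5} — fails.
C7: gcd(7, 8) = 1, not 6 — fails.
C8: x6 = 11, x8 = 28; 11 ≤ 28 — holds.
C9: x5 + x6 = 22 + 11 = 33; 33 ≤ 35 — holds.

Constraints 6 and 7 do not hold.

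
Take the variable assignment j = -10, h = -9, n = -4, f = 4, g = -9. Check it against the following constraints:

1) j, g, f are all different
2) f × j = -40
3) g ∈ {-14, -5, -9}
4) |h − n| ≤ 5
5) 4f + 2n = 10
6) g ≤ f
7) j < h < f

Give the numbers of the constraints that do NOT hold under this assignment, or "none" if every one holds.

1) values -10, -9, 4 are pairwise distinct  ✔
2) f × j = 4 × (-10) = -40  ✔
3) g = -9 is in {-14, -5, -9}  ✔
4) |-9 − (-4)| = 5; 5 ≤ 5  ✔
5) 4f + 2n = 4(4) + 2(-4) = 8, not 10  ✘
6) g = -9, f = 4; -9 ≤ 4  ✔
7) values -10 < -9 < 4  ✔

Constraint 5 does not hold.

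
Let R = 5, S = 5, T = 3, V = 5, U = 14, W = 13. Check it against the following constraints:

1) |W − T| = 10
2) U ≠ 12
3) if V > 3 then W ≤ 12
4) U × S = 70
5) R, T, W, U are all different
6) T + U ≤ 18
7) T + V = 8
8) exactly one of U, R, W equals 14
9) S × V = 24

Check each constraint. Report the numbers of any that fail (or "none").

1) |13 − 3| = 10 — holds.
2) U = 14, and 14 ≠ 12 — holds.
3) V = 5 > 3, so we need W ≤ 12; but W = 13 > 12 — does not hold.
4) U × S = 14 × 5 = 70 — holds.
5) values 5, 3, 13, 14 are pairwise distinct — holds.
6) T + U = 3 + 14 = 17; 17 ≤ 18 — holds.
7) T + V = 3 + 5 = 8 — holds.
8) U=14, R=5, W=13; 1 of them equals 14 — holds.
9) S × V = 5 × 5 = 25, not 24 — does not hold.

Constraints 3 and 9 do not hold.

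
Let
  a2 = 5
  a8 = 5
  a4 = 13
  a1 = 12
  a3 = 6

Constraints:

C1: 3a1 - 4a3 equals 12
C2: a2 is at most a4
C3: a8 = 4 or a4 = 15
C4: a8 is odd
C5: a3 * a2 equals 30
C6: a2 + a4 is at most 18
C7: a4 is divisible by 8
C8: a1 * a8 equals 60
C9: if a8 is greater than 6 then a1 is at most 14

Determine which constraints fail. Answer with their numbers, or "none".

C1: 3a1 - 4a3 = 3(12) - 4(6) = 12 — OK.
C2: a2 = 5, a4 = 13; 5 ≤ 13 — OK.
C3: a8 = 5 ≠ 4 and a4 = 13 ≠ 15; both disjuncts false — violated.
C4: a8 = 5 is odd — OK.
C5: a3 * a2 = 6 * 5 = 30 — OK.
C6: a2 + a4 = 5 + 13 = 18; 18 ≤ 18 — OK.
C7: 13 = 8*1 + 5, so 8 does not divide 13 — violated.
C8: a1 * a8 = 12 * 5 = 60 — OK.
C9: a8 = 5, not > 6; antecedent false, conditional vacuously true — OK.

Violated: 3 and 7.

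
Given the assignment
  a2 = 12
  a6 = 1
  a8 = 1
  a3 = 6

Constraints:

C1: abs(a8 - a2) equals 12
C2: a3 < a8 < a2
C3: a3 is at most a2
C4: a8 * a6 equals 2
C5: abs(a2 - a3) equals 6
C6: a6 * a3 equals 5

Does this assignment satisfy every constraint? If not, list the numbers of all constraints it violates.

Constraints 1, 2, 4, and 6 do not hold.

C1: abs(1 - 12) = 11, not 12 — does not hold.
C2: values 6, 1, 12; a3 = 6 is not < a8 = 1 — does not hold.
C3: a3 = 6, a2 = 12; 6 ≤ 12 — holds.
C4: a8 * a6 = 1 * 1 = 1, not 2 — does not hold.
C5: abs(12 - 6) = 6 — holds.
C6: a6 * a3 = 1 * 6 = 6, not 5 — does not hold.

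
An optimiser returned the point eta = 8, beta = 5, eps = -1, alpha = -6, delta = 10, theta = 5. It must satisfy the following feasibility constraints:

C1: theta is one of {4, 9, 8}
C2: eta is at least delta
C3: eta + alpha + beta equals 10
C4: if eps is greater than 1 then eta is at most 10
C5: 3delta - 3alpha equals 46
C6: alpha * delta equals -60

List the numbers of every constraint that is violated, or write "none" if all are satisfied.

C1: theta = 5 is not in {4, 9, 8}  ✘
C2: eta = 8, delta = 10; 8 < 10 (want ≥)  ✘
C3: eta + alpha + beta = 8 + (-6) + 5 = 7, not 10  ✘
C4: eps = -1, not > 1; antecedent false, conditional vacuously true  ✔
C5: 3delta - 3alpha = 3(10) - 3(-6) = 48, not 46  ✘
C6: alpha * delta = -6 * 10 = -60  ✔

The assignment fails constraints 1, 2, 3, and 5.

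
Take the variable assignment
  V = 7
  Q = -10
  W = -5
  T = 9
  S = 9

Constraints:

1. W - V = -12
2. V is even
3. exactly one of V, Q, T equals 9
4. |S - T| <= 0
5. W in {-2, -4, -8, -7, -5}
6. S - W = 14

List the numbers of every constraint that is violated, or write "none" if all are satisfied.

The assignment fails constraint 2.

1. W - V = -5 - 7 = -12  ✓
2. V = 7 is odd  ✗
3. V=7, Q=-10, T=9; 1 of them equals 9  ✓
4. |9 - 9| = 0; 0 ≤ 0  ✓
5. W = -5 is in {-2, -4, -8, -7, -5}  ✓
6. S - W = 9 - (-5) = 14  ✓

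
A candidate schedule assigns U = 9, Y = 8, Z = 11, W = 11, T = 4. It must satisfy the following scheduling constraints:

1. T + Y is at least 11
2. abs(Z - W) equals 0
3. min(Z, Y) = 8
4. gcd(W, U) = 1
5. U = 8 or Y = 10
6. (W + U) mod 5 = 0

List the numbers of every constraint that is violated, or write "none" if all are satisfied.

No — constraint 5 is not satisfied.

1. T + Y = 4 + 8 = 12; 12 ≥ 11 — OK.
2. abs(11 - 11) = 0 — OK.
3. min(11, 8) = 8 — OK.
4. gcd(11, 9) = 1 — OK.
5. U = 9 ≠ 8 and Y = 8 ≠ 10; both disjuncts false — violated.
6. W + U = 20; 20 mod 5 = 0 — OK.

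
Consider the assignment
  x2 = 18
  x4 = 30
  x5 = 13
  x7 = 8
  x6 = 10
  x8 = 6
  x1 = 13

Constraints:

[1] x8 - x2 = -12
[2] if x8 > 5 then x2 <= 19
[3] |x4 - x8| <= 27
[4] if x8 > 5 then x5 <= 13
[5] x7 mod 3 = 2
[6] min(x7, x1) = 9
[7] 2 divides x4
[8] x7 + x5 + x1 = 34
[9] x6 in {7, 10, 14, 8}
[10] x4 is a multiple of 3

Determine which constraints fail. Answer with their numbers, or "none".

[1] x8 - x2 = 6 - 18 = -12  yes
[2] x8 = 6 > 5, so we need x2 ≤ 19; x2 = 18 ≤ 19  yes
[3] |30 - 6| = 24; 24 ≤ 27  yes
[4] x8 = 6 > 5, so we need x5 ≤ 13; x5 = 13 ≤ 13  yes
[5] 8 mod 3 = 2  yes
[6] min(8, 13) = 8, not 9  no
[7] 30 / 2 = 15, so 2 divides 30  yes
[8] x7 + x5 + x1 = 8 + 13 + 13 = 34  yes
[9] x6 = 10 is in {7, 10, 14, 8}  yes
[10] 30 / 3 = 10, so 3 divides 30  yes

Violated: 6.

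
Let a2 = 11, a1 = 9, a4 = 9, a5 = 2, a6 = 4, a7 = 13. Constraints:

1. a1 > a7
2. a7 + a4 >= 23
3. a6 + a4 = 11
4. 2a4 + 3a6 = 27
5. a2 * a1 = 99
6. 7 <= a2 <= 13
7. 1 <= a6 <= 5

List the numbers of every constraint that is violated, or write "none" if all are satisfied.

The assignment fails constraints 1, 2, 3, and 4.

1. a1 = 9, a7 = 13; 9 ≤ 13 (want >)  fails
2. a7 + a4 = 13 + 9 = 22; 22 < 23, bound 23 not met  fails
3. a6 + a4 = 4 + 9 = 13, not 11  fails
4. 2a4 + 3a6 = 2(9) + 3(4) = 30, not 27  fails
5. a2 * a1 = 11 * 9 = 99  holds
6. a2 = 11 lies in [7, 13]  holds
7. a6 = 4 lies in [1, 5]  holds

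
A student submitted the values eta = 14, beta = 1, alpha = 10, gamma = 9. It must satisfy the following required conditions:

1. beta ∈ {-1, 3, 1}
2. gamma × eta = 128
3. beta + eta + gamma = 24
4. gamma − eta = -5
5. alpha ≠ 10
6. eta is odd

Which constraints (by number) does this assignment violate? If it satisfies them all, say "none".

1. beta = 1 is in {-1, 3, 1}  OK
2. gamma × eta = 9 × 14 = 126, not 128  FAIL
3. beta + eta + gamma = 1 + 14 + 9 = 24  OK
4. gamma − eta = 9 − 14 = -5  OK
5. alpha = 10, but 10 is required to differ  FAIL
6. eta = 14 is even  FAIL

No — constraints 2, 5, and 6 are not satisfied.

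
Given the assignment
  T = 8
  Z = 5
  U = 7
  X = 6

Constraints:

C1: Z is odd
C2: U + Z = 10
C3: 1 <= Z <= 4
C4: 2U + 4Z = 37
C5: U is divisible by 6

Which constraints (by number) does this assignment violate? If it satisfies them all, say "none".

C1: Z = 5 is odd — holds.
C2: U + Z = 7 + 5 = 12, not 10 — fails.
C3: Z = 5 is outside [1, 4] — fails.
C4: 2U + 4Z = 2(7) + 4(5) = 34, not 37 — fails.
C5: 7 = 6*1 + 1, so 6 does not divide 7 — fails.

Constraints 2, 3, 4, and 5 do not hold.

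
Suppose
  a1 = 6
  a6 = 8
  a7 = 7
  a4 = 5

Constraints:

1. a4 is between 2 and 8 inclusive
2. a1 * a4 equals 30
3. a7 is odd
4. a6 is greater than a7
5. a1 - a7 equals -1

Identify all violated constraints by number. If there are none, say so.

1. a4 = 5 lies in [2, 8] — holds.
2. a1 * a4 = 6 * 5 = 30 — holds.
3. a7 = 7 is odd — holds.
4. a6 = 8, a7 = 7; 8 > 7 — holds.
5. a1 - a7 = 6 - 7 = -1 — holds.

The assignment satisfies every constraint.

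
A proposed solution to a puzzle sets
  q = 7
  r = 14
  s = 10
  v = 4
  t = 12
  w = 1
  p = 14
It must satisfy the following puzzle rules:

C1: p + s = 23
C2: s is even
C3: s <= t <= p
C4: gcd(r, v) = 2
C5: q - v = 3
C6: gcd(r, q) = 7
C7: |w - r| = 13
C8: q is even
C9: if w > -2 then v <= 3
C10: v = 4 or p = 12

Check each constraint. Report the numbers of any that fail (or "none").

Constraints 1, 8, 9 do not hold.

C1: p + s = 14 + 10 = 24, not 23  FAIL
C2: s = 10 is even  OK
C3: values 10 <= 12 <= 14  OK
C4: gcd(14, 4) = 2  OK
C5: q - v = 7 - 4 = 3  OK
C6: gcd(14, 7) = 7  OK
C7: |1 - 14| = 13  OK
C8: q = 7 is odd  FAIL
C9: w = 1 > -2, so we need v ≤ 3; but v = 4 > 3  FAIL
C10: v = 4 = 4 (first disjunct)  OK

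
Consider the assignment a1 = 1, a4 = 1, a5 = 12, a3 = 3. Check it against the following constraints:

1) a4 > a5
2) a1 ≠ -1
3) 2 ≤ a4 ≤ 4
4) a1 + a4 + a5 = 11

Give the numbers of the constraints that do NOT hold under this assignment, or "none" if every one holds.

The assignment fails constraints 1, 3, and 4.

1) a4 = 1, a5 = 12; 1 ≤ 12 (want >)  fails
2) a1 = 1, and 1 ≠ -1  holds
3) a4 = 1 is outside [2, 4]  fails
4) a1 + a4 + a5 = 1 + 1 + 12 = 14, not 11  fails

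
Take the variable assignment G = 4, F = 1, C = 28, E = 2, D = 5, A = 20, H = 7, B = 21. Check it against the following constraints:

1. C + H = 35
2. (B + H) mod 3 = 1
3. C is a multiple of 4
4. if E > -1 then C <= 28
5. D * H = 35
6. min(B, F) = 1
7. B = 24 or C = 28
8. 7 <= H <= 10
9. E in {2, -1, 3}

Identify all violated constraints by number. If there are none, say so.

The assignment satisfies every constraint.

1. C + H = 28 + 7 = 35 — holds.
2. B + H = 28; 28 mod 3 = 1 — holds.
3. 28 / 4 = 7, so 4 divides 28 — holds.
4. E = 2 > -1, so we need C ≤ 28; C = 28 ≤ 28 — holds.
5. D * H = 5 * 7 = 35 — holds.
6. min(21, 1) = 1 — holds.
7. B = 21 ≠ 24, but C = 28 = 28 (second disjunct) — holds.
8. H = 7 lies in [7, 10] — holds.
9. E = 2 is in {2, -1, 3} — holds.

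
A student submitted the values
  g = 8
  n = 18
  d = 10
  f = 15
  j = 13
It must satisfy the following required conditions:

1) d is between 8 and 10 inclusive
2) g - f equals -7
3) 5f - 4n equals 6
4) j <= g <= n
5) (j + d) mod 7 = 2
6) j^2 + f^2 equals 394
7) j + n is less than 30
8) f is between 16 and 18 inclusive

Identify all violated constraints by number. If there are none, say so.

The assignment fails constraints 3, 4, 7, and 8.

1) d = 10 lies in [8, 10] — OK.
2) g - f = 8 - 15 = -7 — OK.
3) 5f - 4n = 5(15) - 4(18) = 3, not 6 — violated.
4) values 13, 8, 18; j = 13 is not <= g = 8 — violated.
5) j + d = 23; 23 mod 7 = 2 — OK.
6) j^2 + f^2 = 13^2 + 15^2 = 169 + 225 = 394 — OK.
7) j + n = 13 + 18 = 31; 31 ≥ 30, bound 30 not met — violated.
8) f = 15 is outside [16, 18] — violated.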